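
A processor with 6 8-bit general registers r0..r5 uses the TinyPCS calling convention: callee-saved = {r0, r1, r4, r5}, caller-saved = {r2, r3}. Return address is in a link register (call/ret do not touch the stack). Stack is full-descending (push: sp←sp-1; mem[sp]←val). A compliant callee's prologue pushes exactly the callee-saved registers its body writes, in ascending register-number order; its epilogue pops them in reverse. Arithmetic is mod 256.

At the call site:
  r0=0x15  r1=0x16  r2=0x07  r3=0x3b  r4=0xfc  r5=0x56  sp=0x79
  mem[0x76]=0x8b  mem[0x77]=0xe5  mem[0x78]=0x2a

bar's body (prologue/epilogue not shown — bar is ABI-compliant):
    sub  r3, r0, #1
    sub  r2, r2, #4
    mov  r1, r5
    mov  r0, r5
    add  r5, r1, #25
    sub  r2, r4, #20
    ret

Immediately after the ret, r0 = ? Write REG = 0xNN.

prologue: push r0 → mem[0x78]=0x15, sp=0x78
prologue: push r1 → mem[0x77]=0x16, sp=0x77
prologue: push r5 → mem[0x76]=0x56, sp=0x76
body[0] sub  r3, r0, #1 → r3=0x14
body[1] sub  r2, r2, #4 → r2=0x03
body[2] mov  r1, r5 → r1=0x56
body[3] mov  r0, r5 → r0=0x56
body[4] add  r5, r1, #25 → r5=0x6f
body[5] sub  r2, r4, #20 → r2=0xe8
epilogue: pop r5=0x56, sp=0x77
epilogue: pop r1=0x16, sp=0x78
epilogue: pop r0=0x15, sp=0x79
r0 is callee-saved → restored

REG = 0x15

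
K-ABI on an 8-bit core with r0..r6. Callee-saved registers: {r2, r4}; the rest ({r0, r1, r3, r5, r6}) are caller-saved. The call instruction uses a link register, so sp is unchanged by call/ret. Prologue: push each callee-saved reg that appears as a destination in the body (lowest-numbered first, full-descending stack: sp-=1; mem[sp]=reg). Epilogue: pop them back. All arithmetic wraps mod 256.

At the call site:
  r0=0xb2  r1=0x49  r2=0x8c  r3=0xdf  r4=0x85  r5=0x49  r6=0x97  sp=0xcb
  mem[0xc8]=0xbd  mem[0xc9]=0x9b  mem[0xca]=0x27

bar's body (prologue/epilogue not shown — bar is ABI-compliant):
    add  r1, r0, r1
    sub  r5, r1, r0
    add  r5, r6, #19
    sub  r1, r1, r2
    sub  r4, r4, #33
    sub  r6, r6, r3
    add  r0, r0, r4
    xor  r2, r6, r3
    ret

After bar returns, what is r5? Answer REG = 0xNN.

REG = 0xaa

prologue: push r2 → mem[0xca]=0x8c, sp=0xca
prologue: push r4 → mem[0xc9]=0x85, sp=0xc9
body[0] add  r1, r0, r1 → r1=0xfb
body[1] sub  r5, r1, r0 → r5=0x49
body[2] add  r5, r6, #19 → r5=0xaa
body[3] sub  r1, r1, r2 → r1=0x6f
body[4] sub  r4, r4, #33 → r4=0x64
body[5] sub  r6, r6, r3 → r6=0xb8
body[6] add  r0, r0, r4 → r0=0x16
body[7] xor  r2, r6, r3 → r2=0x67
epilogue: pop r4=0x85, sp=0xca
epilogue: pop r2=0x8c, sp=0xcb
r5 is caller-saved → body value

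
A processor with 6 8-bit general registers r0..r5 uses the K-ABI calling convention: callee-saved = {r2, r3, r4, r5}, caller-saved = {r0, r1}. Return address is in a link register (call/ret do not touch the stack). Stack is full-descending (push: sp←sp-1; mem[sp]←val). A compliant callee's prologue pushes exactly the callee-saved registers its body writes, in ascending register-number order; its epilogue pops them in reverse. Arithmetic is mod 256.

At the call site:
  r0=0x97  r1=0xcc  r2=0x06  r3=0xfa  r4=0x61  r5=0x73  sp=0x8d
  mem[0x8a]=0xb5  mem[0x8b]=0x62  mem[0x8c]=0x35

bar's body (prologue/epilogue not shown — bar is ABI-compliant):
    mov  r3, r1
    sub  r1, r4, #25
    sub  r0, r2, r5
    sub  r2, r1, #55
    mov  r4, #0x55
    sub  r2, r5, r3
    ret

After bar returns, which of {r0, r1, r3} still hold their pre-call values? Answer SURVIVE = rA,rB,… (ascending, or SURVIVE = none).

SURVIVE = r3

prologue: push r2 → mem[0x8c]=0x06, sp=0x8c
prologue: push r3 → mem[0x8b]=0xfa, sp=0x8b
prologue: push r4 → mem[0x8a]=0x61, sp=0x8a
body[0] mov  r3, r1 → r3=0xcc
body[1] sub  r1, r4, #25 → r1=0x48
body[2] sub  r0, r2, r5 → r0=0x93
body[3] sub  r2, r1, #55 → r2=0x11
body[4] mov  r4, #0x55 → r4=0x55
body[5] sub  r2, r5, r3 → r2=0xa7
epilogue: pop r4=0x61, sp=0x8b
epilogue: pop r3=0xfa, sp=0x8c
epilogue: pop r2=0x06, sp=0x8d
r0: caller-saved, written=True
r1: caller-saved, written=True
r3: callee-saved, written=True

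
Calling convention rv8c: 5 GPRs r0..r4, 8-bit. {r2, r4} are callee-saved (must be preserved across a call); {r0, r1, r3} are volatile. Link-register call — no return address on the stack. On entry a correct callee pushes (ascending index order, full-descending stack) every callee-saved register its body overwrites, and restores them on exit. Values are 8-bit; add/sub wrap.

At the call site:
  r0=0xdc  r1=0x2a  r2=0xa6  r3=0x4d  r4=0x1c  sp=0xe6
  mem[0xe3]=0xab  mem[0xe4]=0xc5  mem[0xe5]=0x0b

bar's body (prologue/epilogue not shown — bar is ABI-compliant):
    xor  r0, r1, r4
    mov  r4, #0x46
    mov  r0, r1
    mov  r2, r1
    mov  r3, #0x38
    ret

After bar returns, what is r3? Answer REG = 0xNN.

prologue: push r2 -> mem[0xe5]=0xa6, sp=0xe5
prologue: push r4 -> mem[0xe4]=0x1c, sp=0xe4
body[0] xor  r0, r1, r4 -> r0=0x36
body[1] mov  r4, #0x46 -> r4=0x46
body[2] mov  r0, r1 -> r0=0x2a
body[3] mov  r2, r1 -> r2=0x2a
body[4] mov  r3, #0x38 -> r3=0x38
epilogue: pop r4=0x1c, sp=0xe5
epilogue: pop r2=0xa6, sp=0xe6
r3 is caller-saved -> body value

REG = 0x38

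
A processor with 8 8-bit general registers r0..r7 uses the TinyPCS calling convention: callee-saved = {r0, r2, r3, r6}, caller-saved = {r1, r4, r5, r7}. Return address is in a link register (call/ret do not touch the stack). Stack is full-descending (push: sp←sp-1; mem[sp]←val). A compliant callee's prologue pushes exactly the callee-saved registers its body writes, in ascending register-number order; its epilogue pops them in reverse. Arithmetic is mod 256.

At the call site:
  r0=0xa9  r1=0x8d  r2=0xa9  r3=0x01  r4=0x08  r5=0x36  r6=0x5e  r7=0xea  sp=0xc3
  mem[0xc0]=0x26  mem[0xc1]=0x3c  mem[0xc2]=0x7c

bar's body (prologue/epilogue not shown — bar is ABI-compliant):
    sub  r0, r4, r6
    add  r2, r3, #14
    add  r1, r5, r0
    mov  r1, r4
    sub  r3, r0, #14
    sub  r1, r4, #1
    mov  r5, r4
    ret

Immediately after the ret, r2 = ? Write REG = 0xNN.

REG = 0xa9

prologue: push r0 -> mem[0xc2]=0xa9, sp=0xc2
prologue: push r2 -> mem[0xc1]=0xa9, sp=0xc1
prologue: push r3 -> mem[0xc0]=0x01, sp=0xc0
body[0] sub  r0, r4, r6 -> r0=0xaa
body[1] add  r2, r3, #14 -> r2=0x0f
body[2] add  r1, r5, r0 -> r1=0xe0
body[3] mov  r1, r4 -> r1=0x08
body[4] sub  r3, r0, #14 -> r3=0x9c
body[5] sub  r1, r4, #1 -> r1=0x07
body[6] mov  r5, r4 -> r5=0x08
epilogue: pop r3=0x01, sp=0xc1
epilogue: pop r2=0xa9, sp=0xc2
epilogue: pop r0=0xa9, sp=0xc3
r2 is callee-saved -> restored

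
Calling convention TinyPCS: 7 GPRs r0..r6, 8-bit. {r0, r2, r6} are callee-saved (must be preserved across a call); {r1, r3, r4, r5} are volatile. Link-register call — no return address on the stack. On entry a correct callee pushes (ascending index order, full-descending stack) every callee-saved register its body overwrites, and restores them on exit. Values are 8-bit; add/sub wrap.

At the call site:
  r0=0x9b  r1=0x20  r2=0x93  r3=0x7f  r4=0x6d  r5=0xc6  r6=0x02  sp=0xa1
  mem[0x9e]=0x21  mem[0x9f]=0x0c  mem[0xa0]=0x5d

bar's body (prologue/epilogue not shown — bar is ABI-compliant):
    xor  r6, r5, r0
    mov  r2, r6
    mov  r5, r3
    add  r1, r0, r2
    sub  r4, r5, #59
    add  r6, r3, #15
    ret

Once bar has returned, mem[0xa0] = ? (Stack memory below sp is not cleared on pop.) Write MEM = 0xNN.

prologue: push r2 -> mem[0xa0]=0x93, sp=0xa0
prologue: push r6 -> mem[0x9f]=0x02, sp=0x9f
body[0] xor  r6, r5, r0 -> r6=0x5d
body[1] mov  r2, r6 -> r2=0x5d
body[2] mov  r5, r3 -> r5=0x7f
body[3] add  r1, r0, r2 -> r1=0xf8
body[4] sub  r4, r5, #59 -> r4=0x44
body[5] add  r6, r3, #15 -> r6=0x8e
epilogue: pop r6=0x02, sp=0xa0
epilogue: pop r2=0x93, sp=0xa1
prologue pushed ['r2', 'r6'] at ['0xa0', '0x9f']

MEM = 0x93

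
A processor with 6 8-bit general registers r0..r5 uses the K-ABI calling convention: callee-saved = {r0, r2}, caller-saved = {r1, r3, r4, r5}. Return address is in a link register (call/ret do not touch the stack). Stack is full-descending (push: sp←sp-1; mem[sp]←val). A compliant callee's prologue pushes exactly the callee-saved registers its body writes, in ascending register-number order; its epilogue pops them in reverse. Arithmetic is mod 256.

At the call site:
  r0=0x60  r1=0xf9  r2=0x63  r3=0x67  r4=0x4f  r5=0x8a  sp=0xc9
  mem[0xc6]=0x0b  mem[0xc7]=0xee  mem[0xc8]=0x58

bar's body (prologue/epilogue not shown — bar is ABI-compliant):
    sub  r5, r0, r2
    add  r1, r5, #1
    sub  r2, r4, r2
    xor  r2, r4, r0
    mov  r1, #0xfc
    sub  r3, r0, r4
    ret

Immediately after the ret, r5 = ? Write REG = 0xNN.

prologue: push r2 → mem[0xc8]=0x63, sp=0xc8
body[0] sub  r5, r0, r2 → r5=0xfd
body[1] add  r1, r5, #1 → r1=0xfe
body[2] sub  r2, r4, r2 → r2=0xec
body[3] xor  r2, r4, r0 → r2=0x2f
body[4] mov  r1, #0xfc → r1=0xfc
body[5] sub  r3, r0, r4 → r3=0x11
epilogue: pop r2=0x63, sp=0xc9
r5 is caller-saved → body value

REG = 0xfd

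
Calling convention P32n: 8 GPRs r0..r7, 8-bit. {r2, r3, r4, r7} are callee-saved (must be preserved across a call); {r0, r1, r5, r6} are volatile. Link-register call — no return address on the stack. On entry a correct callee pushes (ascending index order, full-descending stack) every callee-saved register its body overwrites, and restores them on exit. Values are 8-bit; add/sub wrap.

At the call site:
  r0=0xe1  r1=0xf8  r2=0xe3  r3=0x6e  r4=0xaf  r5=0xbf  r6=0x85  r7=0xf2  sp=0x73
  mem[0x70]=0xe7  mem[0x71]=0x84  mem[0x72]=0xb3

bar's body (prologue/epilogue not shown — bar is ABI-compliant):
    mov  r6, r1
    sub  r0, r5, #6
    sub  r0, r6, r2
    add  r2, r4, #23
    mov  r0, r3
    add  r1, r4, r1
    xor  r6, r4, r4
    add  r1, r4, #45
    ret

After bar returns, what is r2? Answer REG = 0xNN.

prologue: push r2 -> mem[0x72]=0xe3, sp=0x72
body[0] mov  r6, r1 -> r6=0xf8
body[1] sub  r0, r5, #6 -> r0=0xb9
body[2] sub  r0, r6, r2 -> r0=0x15
body[3] add  r2, r4, #23 -> r2=0xc6
body[4] mov  r0, r3 -> r0=0x6e
body[5] add  r1, r4, r1 -> r1=0xa7
body[6] xor  r6, r4, r4 -> r6=0x00
body[7] add  r1, r4, #45 -> r1=0xdc
epilogue: pop r2=0xe3, sp=0x73
r2 is callee-saved -> restored

REG = 0xe3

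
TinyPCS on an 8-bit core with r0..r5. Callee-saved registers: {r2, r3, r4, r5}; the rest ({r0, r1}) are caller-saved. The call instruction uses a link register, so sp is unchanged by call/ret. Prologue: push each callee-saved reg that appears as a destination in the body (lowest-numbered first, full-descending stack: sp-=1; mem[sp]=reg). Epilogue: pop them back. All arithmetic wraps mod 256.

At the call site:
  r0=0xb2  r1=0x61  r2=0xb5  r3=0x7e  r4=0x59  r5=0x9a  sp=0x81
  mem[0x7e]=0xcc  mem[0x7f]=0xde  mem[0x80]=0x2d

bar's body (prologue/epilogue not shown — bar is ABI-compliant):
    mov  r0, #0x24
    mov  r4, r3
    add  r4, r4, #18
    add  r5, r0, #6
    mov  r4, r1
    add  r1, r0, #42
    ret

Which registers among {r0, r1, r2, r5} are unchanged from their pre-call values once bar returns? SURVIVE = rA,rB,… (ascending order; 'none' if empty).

prologue: push r4 -> mem[0x80]=0x59, sp=0x80
prologue: push r5 -> mem[0x7f]=0x9a, sp=0x7f
body[0] mov  r0, #0x24 -> r0=0x24
body[1] mov  r4, r3 -> r4=0x7e
body[2] add  r4, r4, #18 -> r4=0x90
body[3] add  r5, r0, #6 -> r5=0x2a
body[4] mov  r4, r1 -> r4=0x61
body[5] add  r1, r0, #42 -> r1=0x4e
epilogue: pop r5=0x9a, sp=0x80
epilogue: pop r4=0x59, sp=0x81
r0: caller-saved, written=True
r1: caller-saved, written=True
r2: callee-saved, written=False
r5: callee-saved, written=True

SURVIVE = r2,r5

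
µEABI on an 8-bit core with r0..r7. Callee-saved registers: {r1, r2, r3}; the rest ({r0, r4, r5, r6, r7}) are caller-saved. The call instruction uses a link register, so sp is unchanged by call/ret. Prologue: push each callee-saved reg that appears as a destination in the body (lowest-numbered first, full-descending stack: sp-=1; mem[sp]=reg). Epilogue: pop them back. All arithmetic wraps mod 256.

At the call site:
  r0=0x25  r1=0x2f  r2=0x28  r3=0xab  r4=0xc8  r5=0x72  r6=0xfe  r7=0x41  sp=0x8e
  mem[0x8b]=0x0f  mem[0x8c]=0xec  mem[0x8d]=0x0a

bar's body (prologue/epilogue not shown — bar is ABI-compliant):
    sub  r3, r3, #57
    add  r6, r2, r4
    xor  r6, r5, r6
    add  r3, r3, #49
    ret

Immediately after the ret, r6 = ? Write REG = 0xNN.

prologue: push r3 → mem[0x8d]=0xab, sp=0x8d
body[0] sub  r3, r3, #57 → r3=0x72
body[1] add  r6, r2, r4 → r6=0xf0
body[2] xor  r6, r5, r6 → r6=0x82
body[3] add  r3, r3, #49 → r3=0xa3
epilogue: pop r3=0xab, sp=0x8e
r6 is caller-saved → body value

REG = 0x82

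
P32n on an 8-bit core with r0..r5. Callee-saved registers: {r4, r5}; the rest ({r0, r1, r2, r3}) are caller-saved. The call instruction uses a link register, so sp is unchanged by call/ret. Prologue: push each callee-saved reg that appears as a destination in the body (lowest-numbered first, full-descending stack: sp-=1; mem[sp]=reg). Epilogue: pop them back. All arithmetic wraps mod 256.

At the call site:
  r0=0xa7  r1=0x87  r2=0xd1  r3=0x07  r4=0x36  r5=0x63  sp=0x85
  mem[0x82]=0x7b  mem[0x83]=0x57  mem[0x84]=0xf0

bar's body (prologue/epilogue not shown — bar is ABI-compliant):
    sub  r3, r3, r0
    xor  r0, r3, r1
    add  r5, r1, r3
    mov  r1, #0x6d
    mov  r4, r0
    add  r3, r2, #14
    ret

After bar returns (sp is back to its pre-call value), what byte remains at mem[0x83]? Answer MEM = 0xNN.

MEM = 0x63

prologue: push r4 → mem[0x84]=0x36, sp=0x84
prologue: push r5 → mem[0x83]=0x63, sp=0x83
body[0] sub  r3, r3, r0 → r3=0x60
body[1] xor  r0, r3, r1 → r0=0xe7
body[2] add  r5, r1, r3 → r5=0xe7
body[3] mov  r1, #0x6d → r1=0x6d
body[4] mov  r4, r0 → r4=0xe7
body[5] add  r3, r2, #14 → r3=0xdf
epilogue: pop r5=0x63, sp=0x84
epilogue: pop r4=0x36, sp=0x85
prologue pushed ['r4', 'r5'] at ['0x84', '0x83']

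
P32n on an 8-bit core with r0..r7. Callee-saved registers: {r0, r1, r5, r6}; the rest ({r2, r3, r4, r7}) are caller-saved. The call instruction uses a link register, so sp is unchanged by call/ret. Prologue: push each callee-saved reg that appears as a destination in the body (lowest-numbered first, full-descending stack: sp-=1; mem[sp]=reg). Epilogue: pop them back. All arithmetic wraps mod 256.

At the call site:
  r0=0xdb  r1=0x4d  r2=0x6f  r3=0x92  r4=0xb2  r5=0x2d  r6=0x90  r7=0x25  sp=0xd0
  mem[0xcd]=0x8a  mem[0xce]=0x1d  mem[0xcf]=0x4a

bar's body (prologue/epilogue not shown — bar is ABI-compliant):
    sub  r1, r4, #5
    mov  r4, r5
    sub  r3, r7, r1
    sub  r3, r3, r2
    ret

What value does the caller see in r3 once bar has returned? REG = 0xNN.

prologue: push r1 → mem[0xcf]=0x4d, sp=0xcf
body[0] sub  r1, r4, #5 → r1=0xad
body[1] mov  r4, r5 → r4=0x2d
body[2] sub  r3, r7, r1 → r3=0x78
body[3] sub  r3, r3, r2 → r3=0x09
epilogue: pop r1=0x4d, sp=0xd0
r3 is caller-saved → body value

REG = 0x09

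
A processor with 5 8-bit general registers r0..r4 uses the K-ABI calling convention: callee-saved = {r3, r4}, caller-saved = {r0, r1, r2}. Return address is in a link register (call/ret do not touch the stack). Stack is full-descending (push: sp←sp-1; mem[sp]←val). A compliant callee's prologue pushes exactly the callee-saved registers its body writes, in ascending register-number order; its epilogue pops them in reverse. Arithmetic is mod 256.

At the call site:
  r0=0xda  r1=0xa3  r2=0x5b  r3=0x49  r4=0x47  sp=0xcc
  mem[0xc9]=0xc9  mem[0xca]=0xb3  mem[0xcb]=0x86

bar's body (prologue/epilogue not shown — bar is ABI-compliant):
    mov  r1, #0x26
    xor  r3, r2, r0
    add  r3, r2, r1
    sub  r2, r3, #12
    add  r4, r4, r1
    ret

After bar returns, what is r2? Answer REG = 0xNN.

REG = 0x75

prologue: push r3 → mem[0xcb]=0x49, sp=0xcb
prologue: push r4 → mem[0xca]=0x47, sp=0xca
body[0] mov  r1, #0x26 → r1=0x26
body[1] xor  r3, r2, r0 → r3=0x81
body[2] add  r3, r2, r1 → r3=0x81
body[3] sub  r2, r3, #12 → r2=0x75
body[4] add  r4, r4, r1 → r4=0x6d
epilogue: pop r4=0x47, sp=0xcb
epilogue: pop r3=0x49, sp=0xcc
r2 is caller-saved → body value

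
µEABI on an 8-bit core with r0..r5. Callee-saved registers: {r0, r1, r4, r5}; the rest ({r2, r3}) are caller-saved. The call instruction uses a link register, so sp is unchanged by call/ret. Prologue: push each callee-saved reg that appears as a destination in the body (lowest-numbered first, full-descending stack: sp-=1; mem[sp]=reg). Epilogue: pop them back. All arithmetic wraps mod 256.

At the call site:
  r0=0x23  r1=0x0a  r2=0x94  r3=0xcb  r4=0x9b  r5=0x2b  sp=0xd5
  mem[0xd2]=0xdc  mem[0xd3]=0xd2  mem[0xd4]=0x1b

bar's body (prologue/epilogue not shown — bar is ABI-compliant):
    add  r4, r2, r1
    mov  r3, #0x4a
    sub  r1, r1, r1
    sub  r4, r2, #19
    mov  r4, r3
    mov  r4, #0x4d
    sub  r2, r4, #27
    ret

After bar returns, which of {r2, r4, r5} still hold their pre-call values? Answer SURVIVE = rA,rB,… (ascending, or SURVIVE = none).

prologue: push r1 -> mem[0xd4]=0x0a, sp=0xd4
prologue: push r4 -> mem[0xd3]=0x9b, sp=0xd3
body[0] add  r4, r2, r1 -> r4=0x9e
body[1] mov  r3, #0x4a -> r3=0x4a
body[2] sub  r1, r1, r1 -> r1=0x00
body[3] sub  r4, r2, #19 -> r4=0x81
body[4] mov  r4, r3 -> r4=0x4a
body[5] mov  r4, #0x4d -> r4=0x4d
body[6] sub  r2, r4, #27 -> r2=0x32
epilogue: pop r4=0x9b, sp=0xd4
epilogue: pop r1=0x0a, sp=0xd5
r2: caller-saved, written=True
r4: callee-saved, written=True
r5: callee-saved, written=False

SURVIVE = r4,r5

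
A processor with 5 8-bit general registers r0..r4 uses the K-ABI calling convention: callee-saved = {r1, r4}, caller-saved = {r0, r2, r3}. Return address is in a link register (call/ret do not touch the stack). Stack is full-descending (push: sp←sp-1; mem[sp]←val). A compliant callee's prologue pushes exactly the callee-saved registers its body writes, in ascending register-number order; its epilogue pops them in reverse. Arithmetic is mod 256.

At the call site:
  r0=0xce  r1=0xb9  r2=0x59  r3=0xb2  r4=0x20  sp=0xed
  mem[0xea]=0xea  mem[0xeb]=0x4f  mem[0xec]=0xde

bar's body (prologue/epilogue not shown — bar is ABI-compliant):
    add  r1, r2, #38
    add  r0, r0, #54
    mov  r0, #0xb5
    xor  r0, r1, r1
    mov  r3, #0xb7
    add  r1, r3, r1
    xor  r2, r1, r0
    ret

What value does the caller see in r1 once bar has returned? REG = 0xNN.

prologue: push r1 → mem[0xec]=0xb9, sp=0xec
body[0] add  r1, r2, #38 → r1=0x7f
body[1] add  r0, r0, #54 → r0=0x04
body[2] mov  r0, #0xb5 → r0=0xb5
body[3] xor  r0, r1, r1 → r0=0x00
body[4] mov  r3, #0xb7 → r3=0xb7
body[5] add  r1, r3, r1 → r1=0x36
body[6] xor  r2, r1, r0 → r2=0x36
epilogue: pop r1=0xb9, sp=0xed
r1 is callee-saved → restored

REG = 0xb9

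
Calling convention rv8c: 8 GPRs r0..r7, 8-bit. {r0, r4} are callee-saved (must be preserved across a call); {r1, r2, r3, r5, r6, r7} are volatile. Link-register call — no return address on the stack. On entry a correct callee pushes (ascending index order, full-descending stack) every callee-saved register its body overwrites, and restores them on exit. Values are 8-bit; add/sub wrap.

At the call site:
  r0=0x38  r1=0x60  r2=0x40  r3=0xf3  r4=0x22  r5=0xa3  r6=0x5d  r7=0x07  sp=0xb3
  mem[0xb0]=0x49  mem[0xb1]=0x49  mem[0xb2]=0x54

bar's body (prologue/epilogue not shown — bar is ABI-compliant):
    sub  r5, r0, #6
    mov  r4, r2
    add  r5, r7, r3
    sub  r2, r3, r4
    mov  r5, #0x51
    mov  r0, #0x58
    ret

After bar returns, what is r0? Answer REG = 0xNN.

REG = 0x38

prologue: push r0 → mem[0xb2]=0x38, sp=0xb2
prologue: push r4 → mem[0xb1]=0x22, sp=0xb1
body[0] sub  r5, r0, #6 → r5=0x32
body[1] mov  r4, r2 → r4=0x40
body[2] add  r5, r7, r3 → r5=0xfa
body[3] sub  r2, r3, r4 → r2=0xb3
body[4] mov  r5, #0x51 → r5=0x51
body[5] mov  r0, #0x58 → r0=0x58
epilogue: pop r4=0x22, sp=0xb2
epilogue: pop r0=0x38, sp=0xb3
r0 is callee-saved → restored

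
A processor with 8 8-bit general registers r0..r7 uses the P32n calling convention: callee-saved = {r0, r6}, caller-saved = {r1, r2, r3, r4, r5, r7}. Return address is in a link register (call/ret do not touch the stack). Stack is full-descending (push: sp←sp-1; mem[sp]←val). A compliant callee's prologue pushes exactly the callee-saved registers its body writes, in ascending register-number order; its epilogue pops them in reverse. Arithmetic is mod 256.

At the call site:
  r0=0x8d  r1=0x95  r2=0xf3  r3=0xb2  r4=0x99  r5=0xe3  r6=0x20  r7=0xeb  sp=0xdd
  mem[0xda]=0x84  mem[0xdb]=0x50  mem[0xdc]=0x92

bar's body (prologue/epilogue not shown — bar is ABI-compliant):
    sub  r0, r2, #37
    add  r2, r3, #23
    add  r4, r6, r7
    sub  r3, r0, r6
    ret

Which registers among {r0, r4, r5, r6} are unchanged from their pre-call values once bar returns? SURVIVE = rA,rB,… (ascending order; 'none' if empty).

SURVIVE = r0,r5,r6

prologue: push r0 -> mem[0xdc]=0x8d, sp=0xdc
body[0] sub  r0, r2, #37 -> r0=0xce
body[1] add  r2, r3, #23 -> r2=0xc9
body[2] add  r4, r6, r7 -> r4=0x0b
body[3] sub  r3, r0, r6 -> r3=0xae
epilogue: pop r0=0x8d, sp=0xdd
r0: callee-saved, written=True
r4: caller-saved, written=True
r5: caller-saved, written=False
r6: callee-saved, written=False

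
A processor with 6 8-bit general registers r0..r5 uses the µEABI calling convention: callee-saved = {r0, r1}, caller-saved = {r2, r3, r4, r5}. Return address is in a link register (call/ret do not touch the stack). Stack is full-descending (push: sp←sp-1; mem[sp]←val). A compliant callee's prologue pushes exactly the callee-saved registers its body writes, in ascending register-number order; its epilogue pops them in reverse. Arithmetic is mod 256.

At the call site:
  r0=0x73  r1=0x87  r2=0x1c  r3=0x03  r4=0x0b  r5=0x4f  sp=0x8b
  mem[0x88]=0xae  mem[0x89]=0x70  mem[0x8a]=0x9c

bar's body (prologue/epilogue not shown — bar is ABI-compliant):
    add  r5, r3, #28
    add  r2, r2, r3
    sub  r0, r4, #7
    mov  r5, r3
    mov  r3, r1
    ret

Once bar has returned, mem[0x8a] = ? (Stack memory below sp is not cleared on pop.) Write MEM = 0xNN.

MEM = 0x73

prologue: push r0 -> mem[0x8a]=0x73, sp=0x8a
body[0] add  r5, r3, #28 -> r5=0x1f
body[1] add  r2, r2, r3 -> r2=0x1f
body[2] sub  r0, r4, #7 -> r0=0x04
body[3] mov  r5, r3 -> r5=0x03
body[4] mov  r3, r1 -> r3=0x87
epilogue: pop r0=0x73, sp=0x8b
prologue pushed ['r0'] at ['0x8a']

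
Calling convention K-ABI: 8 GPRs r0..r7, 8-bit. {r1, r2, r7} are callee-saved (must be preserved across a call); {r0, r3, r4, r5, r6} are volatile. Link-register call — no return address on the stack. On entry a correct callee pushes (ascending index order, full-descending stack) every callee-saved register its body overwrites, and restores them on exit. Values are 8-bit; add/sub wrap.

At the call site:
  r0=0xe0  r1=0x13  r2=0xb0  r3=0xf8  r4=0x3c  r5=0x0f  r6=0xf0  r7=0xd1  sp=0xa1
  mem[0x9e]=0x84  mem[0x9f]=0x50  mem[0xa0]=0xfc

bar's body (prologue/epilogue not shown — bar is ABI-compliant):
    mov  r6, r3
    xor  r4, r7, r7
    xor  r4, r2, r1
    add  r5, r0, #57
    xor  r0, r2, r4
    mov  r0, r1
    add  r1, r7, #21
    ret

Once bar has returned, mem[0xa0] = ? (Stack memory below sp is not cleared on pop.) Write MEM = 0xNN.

MEM = 0x13

prologue: push r1 → mem[0xa0]=0x13, sp=0xa0
body[0] mov  r6, r3 → r6=0xf8
body[1] xor  r4, r7, r7 → r4=0x00
body[2] xor  r4, r2, r1 → r4=0xa3
body[3] add  r5, r0, #57 → r5=0x19
body[4] xor  r0, r2, r4 → r0=0x13
body[5] mov  r0, r1 → r0=0x13
body[6] add  r1, r7, #21 → r1=0xe6
epilogue: pop r1=0x13, sp=0xa1
prologue pushed ['r1'] at ['0xa0']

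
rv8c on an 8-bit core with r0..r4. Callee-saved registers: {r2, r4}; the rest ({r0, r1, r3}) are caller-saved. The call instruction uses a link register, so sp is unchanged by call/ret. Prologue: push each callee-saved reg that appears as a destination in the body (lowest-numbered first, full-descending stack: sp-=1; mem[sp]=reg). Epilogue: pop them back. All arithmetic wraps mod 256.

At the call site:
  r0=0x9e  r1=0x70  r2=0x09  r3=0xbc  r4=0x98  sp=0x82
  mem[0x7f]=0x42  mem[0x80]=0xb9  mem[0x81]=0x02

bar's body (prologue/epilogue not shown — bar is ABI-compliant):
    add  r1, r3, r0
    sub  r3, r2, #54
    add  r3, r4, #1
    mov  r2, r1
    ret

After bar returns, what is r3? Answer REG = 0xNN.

prologue: push r2 → mem[0x81]=0x09, sp=0x81
body[0] add  r1, r3, r0 → r1=0x5a
body[1] sub  r3, r2, #54 → r3=0xd3
body[2] add  r3, r4, #1 → r3=0x99
body[3] mov  r2, r1 → r2=0x5a
epilogue: pop r2=0x09, sp=0x82
r3 is caller-saved → body value

REG = 0x99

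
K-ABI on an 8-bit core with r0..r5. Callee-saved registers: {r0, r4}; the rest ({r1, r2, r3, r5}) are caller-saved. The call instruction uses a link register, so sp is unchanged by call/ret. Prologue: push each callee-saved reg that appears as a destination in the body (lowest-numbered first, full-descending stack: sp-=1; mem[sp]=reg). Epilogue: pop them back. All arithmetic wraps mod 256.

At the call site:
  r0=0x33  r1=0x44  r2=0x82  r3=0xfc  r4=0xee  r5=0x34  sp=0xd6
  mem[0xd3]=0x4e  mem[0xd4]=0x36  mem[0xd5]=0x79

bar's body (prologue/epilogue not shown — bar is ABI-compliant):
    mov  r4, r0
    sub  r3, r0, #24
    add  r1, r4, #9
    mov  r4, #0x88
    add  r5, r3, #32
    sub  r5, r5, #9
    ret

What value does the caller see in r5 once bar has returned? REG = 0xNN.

prologue: push r4 -> mem[0xd5]=0xee, sp=0xd5
body[0] mov  r4, r0 -> r4=0x33
body[1] sub  r3, r0, #24 -> r3=0x1b
body[2] add  r1, r4, #9 -> r1=0x3c
body[3] mov  r4, #0x88 -> r4=0x88
body[4] add  r5, r3, #32 -> r5=0x3b
body[5] sub  r5, r5, #9 -> r5=0x32
epilogue: pop r4=0xee, sp=0xd6
r5 is caller-saved -> body value

REG = 0x32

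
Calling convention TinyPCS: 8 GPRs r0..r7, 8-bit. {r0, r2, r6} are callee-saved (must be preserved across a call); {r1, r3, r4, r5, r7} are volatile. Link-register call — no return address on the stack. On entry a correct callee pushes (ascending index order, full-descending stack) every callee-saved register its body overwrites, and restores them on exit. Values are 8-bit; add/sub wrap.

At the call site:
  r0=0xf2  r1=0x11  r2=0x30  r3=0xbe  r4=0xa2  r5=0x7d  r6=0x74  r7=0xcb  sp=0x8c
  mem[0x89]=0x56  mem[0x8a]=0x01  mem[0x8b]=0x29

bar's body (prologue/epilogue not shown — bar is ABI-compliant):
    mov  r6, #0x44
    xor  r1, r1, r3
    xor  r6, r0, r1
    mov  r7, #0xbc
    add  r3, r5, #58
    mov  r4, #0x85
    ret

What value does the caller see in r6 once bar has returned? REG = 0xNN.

REG = 0x74

prologue: push r6 → mem[0x8b]=0x74, sp=0x8b
body[0] mov  r6, #0x44 → r6=0x44
body[1] xor  r1, r1, r3 → r1=0xaf
body[2] xor  r6, r0, r1 → r6=0x5d
body[3] mov  r7, #0xbc → r7=0xbc
body[4] add  r3, r5, #58 → r3=0xb7
body[5] mov  r4, #0x85 → r4=0x85
epilogue: pop r6=0x74, sp=0x8c
r6 is callee-saved → restored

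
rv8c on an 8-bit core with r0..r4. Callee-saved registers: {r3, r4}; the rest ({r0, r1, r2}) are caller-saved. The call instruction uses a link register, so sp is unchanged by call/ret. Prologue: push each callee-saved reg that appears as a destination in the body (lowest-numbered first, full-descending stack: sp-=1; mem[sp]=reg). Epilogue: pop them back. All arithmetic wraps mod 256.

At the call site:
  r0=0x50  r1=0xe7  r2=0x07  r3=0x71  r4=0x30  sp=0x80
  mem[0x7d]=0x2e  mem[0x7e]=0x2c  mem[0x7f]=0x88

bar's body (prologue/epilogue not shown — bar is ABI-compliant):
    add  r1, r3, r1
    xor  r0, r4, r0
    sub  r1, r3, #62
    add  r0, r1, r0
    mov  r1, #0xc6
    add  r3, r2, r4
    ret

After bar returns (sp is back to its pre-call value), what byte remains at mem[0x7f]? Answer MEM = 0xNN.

prologue: push r3 → mem[0x7f]=0x71, sp=0x7f
body[0] add  r1, r3, r1 → r1=0x58
body[1] xor  r0, r4, r0 → r0=0x60
body[2] sub  r1, r3, #62 → r1=0x33
body[3] add  r0, r1, r0 → r0=0x93
body[4] mov  r1, #0xc6 → r1=0xc6
body[5] add  r3, r2, r4 → r3=0x37
epilogue: pop r3=0x71, sp=0x80
prologue pushed ['r3'] at ['0x7f']

MEM = 0x71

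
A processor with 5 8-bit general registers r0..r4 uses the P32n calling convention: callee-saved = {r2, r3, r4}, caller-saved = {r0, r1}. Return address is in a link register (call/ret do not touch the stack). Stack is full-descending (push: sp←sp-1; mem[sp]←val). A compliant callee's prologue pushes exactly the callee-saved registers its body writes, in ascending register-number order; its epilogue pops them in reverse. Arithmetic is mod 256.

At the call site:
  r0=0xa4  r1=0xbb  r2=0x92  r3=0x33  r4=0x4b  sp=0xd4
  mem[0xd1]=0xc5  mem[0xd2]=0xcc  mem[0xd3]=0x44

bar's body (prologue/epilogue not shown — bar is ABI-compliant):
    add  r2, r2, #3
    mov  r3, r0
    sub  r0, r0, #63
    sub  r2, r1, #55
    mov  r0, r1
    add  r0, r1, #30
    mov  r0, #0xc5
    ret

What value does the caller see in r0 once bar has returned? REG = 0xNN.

REG = 0xc5

prologue: push r2 → mem[0xd3]=0x92, sp=0xd3
prologue: push r3 → mem[0xd2]=0x33, sp=0xd2
body[0] add  r2, r2, #3 → r2=0x95
body[1] mov  r3, r0 → r3=0xa4
body[2] sub  r0, r0, #63 → r0=0x65
body[3] sub  r2, r1, #55 → r2=0x84
body[4] mov  r0, r1 → r0=0xbb
body[5] add  r0, r1, #30 → r0=0xd9
body[6] mov  r0, #0xc5 → r0=0xc5
epilogue: pop r3=0x33, sp=0xd3
epilogue: pop r2=0x92, sp=0xd4
r0 is caller-saved → body value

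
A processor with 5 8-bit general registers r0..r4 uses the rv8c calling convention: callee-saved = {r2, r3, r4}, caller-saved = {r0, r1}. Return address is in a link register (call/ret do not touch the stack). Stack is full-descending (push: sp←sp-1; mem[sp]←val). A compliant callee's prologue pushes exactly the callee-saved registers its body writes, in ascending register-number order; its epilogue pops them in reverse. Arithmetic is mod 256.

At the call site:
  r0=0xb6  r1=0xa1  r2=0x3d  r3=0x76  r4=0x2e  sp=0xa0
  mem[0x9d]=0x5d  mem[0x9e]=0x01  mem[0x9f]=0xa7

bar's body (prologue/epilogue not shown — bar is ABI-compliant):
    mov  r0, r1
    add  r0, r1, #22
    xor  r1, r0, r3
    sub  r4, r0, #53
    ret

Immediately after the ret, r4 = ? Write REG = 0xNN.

REG = 0x2e

prologue: push r4 -> mem[0x9f]=0x2e, sp=0x9f
body[0] mov  r0, r1 -> r0=0xa1
body[1] add  r0, r1, #22 -> r0=0xb7
body[2] xor  r1, r0, r3 -> r1=0xc1
body[3] sub  r4, r0, #53 -> r4=0x82
epilogue: pop r4=0x2e, sp=0xa0
r4 is callee-saved -> restored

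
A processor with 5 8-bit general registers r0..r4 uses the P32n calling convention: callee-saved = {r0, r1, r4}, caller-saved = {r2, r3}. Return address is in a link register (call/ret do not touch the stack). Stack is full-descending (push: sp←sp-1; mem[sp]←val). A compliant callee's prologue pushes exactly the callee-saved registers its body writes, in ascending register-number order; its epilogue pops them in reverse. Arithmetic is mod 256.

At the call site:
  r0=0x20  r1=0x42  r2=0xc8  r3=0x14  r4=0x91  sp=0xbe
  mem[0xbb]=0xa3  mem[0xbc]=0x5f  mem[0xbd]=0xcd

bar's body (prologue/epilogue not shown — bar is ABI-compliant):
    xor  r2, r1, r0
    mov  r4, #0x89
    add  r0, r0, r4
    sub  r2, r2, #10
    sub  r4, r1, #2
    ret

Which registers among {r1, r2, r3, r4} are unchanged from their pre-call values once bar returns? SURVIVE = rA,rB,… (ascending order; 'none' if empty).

SURVIVE = r1,r3,r4

prologue: push r0 -> mem[0xbd]=0x20, sp=0xbd
prologue: push r4 -> mem[0xbc]=0x91, sp=0xbc
body[0] xor  r2, r1, r0 -> r2=0x62
body[1] mov  r4, #0x89 -> r4=0x89
body[2] add  r0, r0, r4 -> r0=0xa9
body[3] sub  r2, r2, #10 -> r2=0x58
body[4] sub  r4, r1, #2 -> r4=0x40
epilogue: pop r4=0x91, sp=0xbd
epilogue: pop r0=0x20, sp=0xbe
r1: callee-saved, written=False
r2: caller-saved, written=True
r3: caller-saved, written=False
r4: callee-saved, written=True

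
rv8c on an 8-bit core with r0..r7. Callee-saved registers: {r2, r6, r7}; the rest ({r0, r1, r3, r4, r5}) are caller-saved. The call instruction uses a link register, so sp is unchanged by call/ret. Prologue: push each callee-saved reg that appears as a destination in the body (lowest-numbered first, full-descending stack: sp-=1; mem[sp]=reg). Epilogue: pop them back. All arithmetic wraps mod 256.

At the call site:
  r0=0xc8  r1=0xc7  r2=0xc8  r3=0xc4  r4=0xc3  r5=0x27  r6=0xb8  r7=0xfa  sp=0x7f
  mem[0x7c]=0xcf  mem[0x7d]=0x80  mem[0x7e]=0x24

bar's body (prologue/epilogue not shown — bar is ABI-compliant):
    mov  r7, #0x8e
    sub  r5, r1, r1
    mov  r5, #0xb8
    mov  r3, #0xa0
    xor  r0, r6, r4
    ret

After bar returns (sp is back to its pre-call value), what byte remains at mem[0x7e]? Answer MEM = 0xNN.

MEM = 0xfa

prologue: push r7 → mem[0x7e]=0xfa, sp=0x7e
body[0] mov  r7, #0x8e → r7=0x8e
body[1] sub  r5, r1, r1 → r5=0x00
body[2] mov  r5, #0xb8 → r5=0xb8
body[3] mov  r3, #0xa0 → r3=0xa0
body[4] xor  r0, r6, r4 → r0=0x7b
epilogue: pop r7=0xfa, sp=0x7f
prologue pushed ['r7'] at ['0x7e']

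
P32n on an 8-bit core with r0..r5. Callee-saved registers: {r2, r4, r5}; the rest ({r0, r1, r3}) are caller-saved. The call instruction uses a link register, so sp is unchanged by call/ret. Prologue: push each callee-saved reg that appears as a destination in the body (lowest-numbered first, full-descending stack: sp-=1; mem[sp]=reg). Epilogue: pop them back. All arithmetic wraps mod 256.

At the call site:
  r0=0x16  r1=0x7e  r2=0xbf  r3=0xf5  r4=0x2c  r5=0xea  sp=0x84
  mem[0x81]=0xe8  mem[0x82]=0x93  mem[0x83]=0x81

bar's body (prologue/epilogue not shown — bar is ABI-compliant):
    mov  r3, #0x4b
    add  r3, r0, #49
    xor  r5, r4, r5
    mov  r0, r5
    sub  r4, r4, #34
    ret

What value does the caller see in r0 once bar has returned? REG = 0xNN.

prologue: push r4 -> mem[0x83]=0x2c, sp=0x83
prologue: push r5 -> mem[0x82]=0xea, sp=0x82
body[0] mov  r3, #0x4b -> r3=0x4b
body[1] add  r3, r0, #49 -> r3=0x47
body[2] xor  r5, r4, r5 -> r5=0xc6
body[3] mov  r0, r5 -> r0=0xc6
body[4] sub  r4, r4, #34 -> r4=0x0a
epilogue: pop r5=0xea, sp=0x83
epilogue: pop r4=0x2c, sp=0x84
r0 is caller-saved -> body value

REG = 0xc6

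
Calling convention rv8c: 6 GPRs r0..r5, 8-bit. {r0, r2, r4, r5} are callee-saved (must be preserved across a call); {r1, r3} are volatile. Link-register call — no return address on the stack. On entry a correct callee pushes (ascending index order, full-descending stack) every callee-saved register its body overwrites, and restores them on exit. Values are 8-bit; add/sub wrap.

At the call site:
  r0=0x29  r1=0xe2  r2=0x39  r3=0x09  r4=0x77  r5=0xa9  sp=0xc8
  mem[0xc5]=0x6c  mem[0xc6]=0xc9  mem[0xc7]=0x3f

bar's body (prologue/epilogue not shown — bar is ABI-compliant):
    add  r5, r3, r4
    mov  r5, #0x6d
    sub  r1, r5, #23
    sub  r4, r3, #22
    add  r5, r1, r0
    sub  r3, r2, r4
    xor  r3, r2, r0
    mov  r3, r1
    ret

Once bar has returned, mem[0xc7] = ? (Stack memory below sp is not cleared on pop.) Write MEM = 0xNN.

prologue: push r4 -> mem[0xc7]=0x77, sp=0xc7
prologue: push r5 -> mem[0xc6]=0xa9, sp=0xc6
body[0] add  r5, r3, r4 -> r5=0x80
body[1] mov  r5, #0x6d -> r5=0x6d
body[2] sub  r1, r5, #23 -> r1=0x56
body[3] sub  r4, r3, #22 -> r4=0xf3
body[4] add  r5, r1, r0 -> r5=0x7f
body[5] sub  r3, r2, r4 -> r3=0x46
body[6] xor  r3, r2, r0 -> r3=0x10
body[7] mov  r3, r1 -> r3=0x56
epilogue: pop r5=0xa9, sp=0xc7
epilogue: pop r4=0x77, sp=0xc8
prologue pushed ['r4', 'r5'] at ['0xc7', '0xc6']

MEM = 0x77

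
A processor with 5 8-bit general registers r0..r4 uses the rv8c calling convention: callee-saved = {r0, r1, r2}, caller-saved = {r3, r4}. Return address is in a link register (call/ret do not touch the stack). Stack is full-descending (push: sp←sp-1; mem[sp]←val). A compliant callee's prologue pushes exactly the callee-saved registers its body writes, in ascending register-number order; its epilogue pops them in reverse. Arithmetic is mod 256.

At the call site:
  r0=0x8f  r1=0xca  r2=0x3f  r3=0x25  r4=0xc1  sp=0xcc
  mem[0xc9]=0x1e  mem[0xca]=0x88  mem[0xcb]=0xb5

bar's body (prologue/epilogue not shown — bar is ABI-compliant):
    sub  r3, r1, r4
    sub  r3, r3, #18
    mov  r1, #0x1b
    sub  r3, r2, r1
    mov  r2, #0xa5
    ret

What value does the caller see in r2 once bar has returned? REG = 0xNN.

REG = 0x3f

prologue: push r1 -> mem[0xcb]=0xca, sp=0xcb
prologue: push r2 -> mem[0xca]=0x3f, sp=0xca
body[0] sub  r3, r1, r4 -> r3=0x09
body[1] sub  r3, r3, #18 -> r3=0xf7
body[2] mov  r1, #0x1b -> r1=0x1b
body[3] sub  r3, r2, r1 -> r3=0x24
body[4] mov  r2, #0xa5 -> r2=0xa5
epilogue: pop r2=0x3f, sp=0xcb
epilogue: pop r1=0xca, sp=0xcc
r2 is callee-saved -> restored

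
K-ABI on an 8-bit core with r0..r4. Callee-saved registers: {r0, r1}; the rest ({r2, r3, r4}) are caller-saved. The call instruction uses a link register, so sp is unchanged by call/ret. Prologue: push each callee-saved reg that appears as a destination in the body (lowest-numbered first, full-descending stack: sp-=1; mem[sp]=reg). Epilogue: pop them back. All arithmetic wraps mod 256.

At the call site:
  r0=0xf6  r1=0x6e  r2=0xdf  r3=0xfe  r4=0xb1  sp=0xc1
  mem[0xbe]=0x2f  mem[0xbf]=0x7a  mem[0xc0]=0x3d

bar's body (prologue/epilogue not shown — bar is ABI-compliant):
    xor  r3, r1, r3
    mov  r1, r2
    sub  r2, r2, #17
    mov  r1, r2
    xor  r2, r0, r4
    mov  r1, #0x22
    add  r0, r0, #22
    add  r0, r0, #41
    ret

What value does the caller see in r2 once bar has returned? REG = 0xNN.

REG = 0x47

prologue: push r0 → mem[0xc0]=0xf6, sp=0xc0
prologue: push r1 → mem[0xbf]=0x6e, sp=0xbf
body[0] xor  r3, r1, r3 → r3=0x90
body[1] mov  r1, r2 → r1=0xdf
body[2] sub  r2, r2, #17 → r2=0xce
body[3] mov  r1, r2 → r1=0xce
body[4] xor  r2, r0, r4 → r2=0x47
body[5] mov  r1, #0x22 → r1=0x22
body[6] add  r0, r0, #22 → r0=0x0c
body[7] add  r0, r0, #41 → r0=0x35
epilogue: pop r1=0x6e, sp=0xc0
epilogue: pop r0=0xf6, sp=0xc1
r2 is caller-saved → body value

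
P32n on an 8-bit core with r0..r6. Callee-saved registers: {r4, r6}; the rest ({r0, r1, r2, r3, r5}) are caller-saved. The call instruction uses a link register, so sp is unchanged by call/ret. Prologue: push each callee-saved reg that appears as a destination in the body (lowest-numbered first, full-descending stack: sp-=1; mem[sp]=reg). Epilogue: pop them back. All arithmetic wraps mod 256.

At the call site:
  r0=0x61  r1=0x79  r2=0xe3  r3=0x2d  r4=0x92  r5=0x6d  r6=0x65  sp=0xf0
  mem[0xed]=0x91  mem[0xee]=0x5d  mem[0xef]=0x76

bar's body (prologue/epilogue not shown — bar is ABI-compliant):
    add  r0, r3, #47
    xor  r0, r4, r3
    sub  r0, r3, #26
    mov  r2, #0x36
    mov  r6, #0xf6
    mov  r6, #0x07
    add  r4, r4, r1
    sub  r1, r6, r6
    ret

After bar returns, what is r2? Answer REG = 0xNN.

prologue: push r4 -> mem[0xef]=0x92, sp=0xef
prologue: push r6 -> mem[0xee]=0x65, sp=0xee
body[0] add  r0, r3, #47 -> r0=0x5c
body[1] xor  r0, r4, r3 -> r0=0xbf
body[2] sub  r0, r3, #26 -> r0=0x13
body[3] mov  r2, #0x36 -> r2=0x36
body[4] mov  r6, #0xf6 -> r6=0xf6
body[5] mov  r6, #0x07 -> r6=0x07
body[6] add  r4, r4, r1 -> r4=0x0b
body[7] sub  r1, r6, r6 -> r1=0x00
epilogue: pop r6=0x65, sp=0xef
epilogue: pop r4=0x92, sp=0xf0
r2 is caller-saved -> body value

REG = 0x36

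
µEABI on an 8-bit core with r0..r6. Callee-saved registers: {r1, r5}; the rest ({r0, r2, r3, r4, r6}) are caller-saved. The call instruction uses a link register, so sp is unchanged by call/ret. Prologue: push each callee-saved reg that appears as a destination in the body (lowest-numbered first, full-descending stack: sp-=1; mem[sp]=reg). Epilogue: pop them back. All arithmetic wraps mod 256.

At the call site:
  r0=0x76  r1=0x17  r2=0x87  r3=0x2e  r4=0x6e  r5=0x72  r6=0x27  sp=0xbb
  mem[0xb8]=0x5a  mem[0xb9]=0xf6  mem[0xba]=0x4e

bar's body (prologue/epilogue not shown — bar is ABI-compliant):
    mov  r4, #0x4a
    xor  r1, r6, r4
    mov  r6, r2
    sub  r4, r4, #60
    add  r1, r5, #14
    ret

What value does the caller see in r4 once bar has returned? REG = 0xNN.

REG = 0x0e

prologue: push r1 -> mem[0xba]=0x17, sp=0xba
body[0] mov  r4, #0x4a -> r4=0x4a
body[1] xor  r1, r6, r4 -> r1=0x6d
body[2] mov  r6, r2 -> r6=0x87
body[3] sub  r4, r4, #60 -> r4=0x0e
body[4] add  r1, r5, #14 -> r1=0x80
epilogue: pop r1=0x17, sp=0xbb
r4 is caller-saved -> body value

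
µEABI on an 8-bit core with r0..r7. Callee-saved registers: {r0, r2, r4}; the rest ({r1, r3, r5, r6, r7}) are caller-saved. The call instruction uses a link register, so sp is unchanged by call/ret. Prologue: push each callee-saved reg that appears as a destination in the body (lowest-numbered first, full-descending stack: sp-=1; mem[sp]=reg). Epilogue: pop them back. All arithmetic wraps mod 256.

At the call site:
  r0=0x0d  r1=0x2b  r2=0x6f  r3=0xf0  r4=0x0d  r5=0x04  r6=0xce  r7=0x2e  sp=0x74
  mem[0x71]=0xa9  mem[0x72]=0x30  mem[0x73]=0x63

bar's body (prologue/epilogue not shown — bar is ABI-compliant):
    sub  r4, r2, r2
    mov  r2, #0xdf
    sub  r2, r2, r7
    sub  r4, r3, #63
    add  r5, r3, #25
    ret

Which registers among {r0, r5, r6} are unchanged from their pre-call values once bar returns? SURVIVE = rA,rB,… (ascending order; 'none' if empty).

SURVIVE = r0,r6

prologue: push r2 -> mem[0x73]=0x6f, sp=0x73
prologue: push r4 -> mem[0x72]=0x0d, sp=0x72
body[0] sub  r4, r2, r2 -> r4=0x00
body[1] mov  r2, #0xdf -> r2=0xdf
body[2] sub  r2, r2, r7 -> r2=0xb1
body[3] sub  r4, r3, #63 -> r4=0xb1
body[4] add  r5, r3, #25 -> r5=0x09
epilogue: pop r4=0x0d, sp=0x73
epilogue: pop r2=0x6f, sp=0x74
r0: callee-saved, written=False
r5: caller-saved, written=True
r6: caller-saved, written=False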